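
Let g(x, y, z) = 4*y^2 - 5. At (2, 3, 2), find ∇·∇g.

8

∂²g/∂x² = 0
∂²g/∂y² = 8
∂²g/∂z² = 0
∇²g = 8
At (2, 3, 2): 8.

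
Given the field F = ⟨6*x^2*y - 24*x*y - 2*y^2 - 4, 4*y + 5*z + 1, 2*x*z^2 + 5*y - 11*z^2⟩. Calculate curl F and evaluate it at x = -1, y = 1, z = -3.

(∇×F)₁ = ∂F₃/∂y − ∂F₂/∂z = 0
(∇×F)₂ = ∂F₁/∂z − ∂F₃/∂x = -2*z^2
(∇×F)₃ = ∂F₂/∂x − ∂F₁/∂y = -6*x^2 + 24*x + 4*y
∇×F = (0, -2*z^2, -6*x^2 + 24*x + 4*y)
At (-1, 1, -3): (0, -18, -26).

(0, -18, -26)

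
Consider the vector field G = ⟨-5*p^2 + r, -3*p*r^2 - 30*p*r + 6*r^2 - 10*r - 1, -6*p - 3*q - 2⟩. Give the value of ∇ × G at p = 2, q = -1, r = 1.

(67, 7, -33)

(∇×G)₁ = ∂G₃/∂q − ∂G₂/∂r = 6*p*r + 30*p - 12*r + 7
(∇×G)₂ = ∂G₁/∂r − ∂G₃/∂p = 7
(∇×G)₃ = ∂G₂/∂p − ∂G₁/∂q = -3*r^2 - 30*r
∇×G = (6*p*r + 30*p - 12*r + 7, 7, -3*r^2 - 30*r)
At (2, -1, 1): (67, 7, -33).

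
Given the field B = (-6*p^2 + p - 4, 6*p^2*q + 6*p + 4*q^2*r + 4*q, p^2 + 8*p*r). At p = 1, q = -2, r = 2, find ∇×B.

(∇×B)₁ = ∂B₃/∂q − ∂B₂/∂r = -4*q^2
(∇×B)₂ = ∂B₁/∂r − ∂B₃/∂p = -2*p - 8*r
(∇×B)₃ = ∂B₂/∂p − ∂B₁/∂q = 12*p*q + 6
∇×B = (-4*q^2, -2*p - 8*r, 12*p*q + 6)
At (1, -2, 2): (-16, -18, -18).

(-16, -18, -18)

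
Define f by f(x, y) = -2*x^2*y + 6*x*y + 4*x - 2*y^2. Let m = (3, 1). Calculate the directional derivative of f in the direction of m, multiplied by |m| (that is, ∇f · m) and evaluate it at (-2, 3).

∂f/∂x = -4*x*y + 6*y + 4
∂f/∂y = -2*x^2 + 6*x - 4*y
∇f at (-2, 3) = (46, -32)
∇f · m = (46)(3) + (-32)(1) = 106

106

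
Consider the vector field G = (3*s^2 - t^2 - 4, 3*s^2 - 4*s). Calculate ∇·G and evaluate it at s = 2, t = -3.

12

∂G₁/∂s = 6*s
∂G₂/∂t = 0
∇·G = 6*s
At (2, -3): 12.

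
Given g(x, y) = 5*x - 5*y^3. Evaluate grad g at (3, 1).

(5, -15)

∂g/∂x = 5
∂g/∂y = -15*y^2
∇g = (5, -15*y^2)
At (3, 1): (5, -15).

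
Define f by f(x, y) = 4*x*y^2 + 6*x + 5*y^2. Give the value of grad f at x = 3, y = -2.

(22, -68)

∂f/∂x = 4*y^2 + 6
∂f/∂y = 8*x*y + 10*y
∇f = (4*y^2 + 6, 8*x*y + 10*y)
At (3, -2): (22, -68).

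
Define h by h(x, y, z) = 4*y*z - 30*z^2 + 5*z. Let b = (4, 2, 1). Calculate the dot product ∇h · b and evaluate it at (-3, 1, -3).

165

∂h/∂x = 0
∂h/∂y = 4*z
∂h/∂z = 4*y - 60*z + 5
∇h at (-3, 1, -3) = (0, -12, 189)
∇h · b = (0)(4) + (-12)(2) + (189)(1) = 165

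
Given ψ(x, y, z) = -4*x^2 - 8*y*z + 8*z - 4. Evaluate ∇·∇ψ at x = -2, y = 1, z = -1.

∂²ψ/∂x² = -8
∂²ψ/∂y² = 0
∂²ψ/∂z² = 0
∇²ψ = -8
At (-2, 1, -1): -8.

-8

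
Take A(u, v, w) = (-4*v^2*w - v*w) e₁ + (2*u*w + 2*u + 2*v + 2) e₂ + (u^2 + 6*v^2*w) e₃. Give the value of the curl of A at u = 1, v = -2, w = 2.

(∇×A)₁ = ∂A₃/∂v − ∂A₂/∂w = -2*u + 12*v*w
(∇×A)₂ = ∂A₁/∂w − ∂A₃/∂u = -2*u - 4*v^2 - v
(∇×A)₃ = ∂A₂/∂u − ∂A₁/∂v = 8*v*w + 3*w + 2
∇×A = (-2*u + 12*v*w, -2*u - 4*v^2 - v, 8*v*w + 3*w + 2)
At (1, -2, 2): (-50, -16, -24).

(-50, -16, -24)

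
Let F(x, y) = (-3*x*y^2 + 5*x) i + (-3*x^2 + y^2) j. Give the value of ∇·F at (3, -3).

∂F₁/∂x = -3*y^2 + 5
∂F₂/∂y = 2*y
∇·F = -3*y^2 + 2*y + 5
At (3, -3): -28.

-28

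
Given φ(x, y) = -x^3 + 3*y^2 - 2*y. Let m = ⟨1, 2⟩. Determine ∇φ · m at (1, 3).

29

∂φ/∂x = -3*x^2
∂φ/∂y = 6*y - 2
∇φ at (1, 3) = (-3, 16)
∇φ · m = (-3)(1) + (16)(2) = 29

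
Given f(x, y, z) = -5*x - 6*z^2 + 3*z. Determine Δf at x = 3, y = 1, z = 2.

∂²f/∂x² = 0
∂²f/∂y² = 0
∂²f/∂z² = -12
∇²f = -12
At (3, 1, 2): -12.

-12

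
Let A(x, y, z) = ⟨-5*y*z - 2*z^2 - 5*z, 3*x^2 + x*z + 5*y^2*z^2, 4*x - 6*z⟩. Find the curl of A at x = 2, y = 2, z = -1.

(38, -15, 6)

(∇×A)₁ = ∂A₃/∂y − ∂A₂/∂z = -x - 10*y^2*z
(∇×A)₂ = ∂A₁/∂z − ∂A₃/∂x = -5*y - 4*z - 9
(∇×A)₃ = ∂A₂/∂x − ∂A₁/∂y = 6*x + 6*z
∇×A = (-x - 10*y^2*z, -5*y - 4*z - 9, 6*x + 6*z)
At (2, 2, -1): (38, -15, 6).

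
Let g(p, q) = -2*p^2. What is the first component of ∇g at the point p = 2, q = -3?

-8

(∇g)_1 = ∂g/∂p = -4*p
At (2, -3): -8.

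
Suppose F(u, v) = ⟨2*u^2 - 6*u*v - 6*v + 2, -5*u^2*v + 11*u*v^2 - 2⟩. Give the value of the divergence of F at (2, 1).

26

∂F₁/∂u = 4*u - 6*v
∂F₂/∂v = -5*u^2 + 22*u*v
∇·F = -5*u^2 + 22*u*v + 4*u - 6*v
At (2, 1): 26.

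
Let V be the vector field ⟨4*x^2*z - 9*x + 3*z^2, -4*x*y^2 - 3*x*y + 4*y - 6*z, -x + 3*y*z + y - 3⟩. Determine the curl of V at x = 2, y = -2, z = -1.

(∇×V)₁ = ∂V₃/∂y − ∂V₂/∂z = 3*z + 7
(∇×V)₂ = ∂V₁/∂z − ∂V₃/∂x = 4*x^2 + 6*z + 1
(∇×V)₃ = ∂V₂/∂x − ∂V₁/∂y = -4*y^2 - 3*y
∇×V = (3*z + 7, 4*x^2 + 6*z + 1, -4*y^2 - 3*y)
At (2, -2, -1): (4, 11, -10).

(4, 11, -10)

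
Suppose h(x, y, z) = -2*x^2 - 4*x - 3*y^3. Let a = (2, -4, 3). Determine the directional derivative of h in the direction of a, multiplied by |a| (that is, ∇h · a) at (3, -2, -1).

∂h/∂x = -4*x - 4
∂h/∂y = -9*y^2
∂h/∂z = 0
∇h at (3, -2, -1) = (-16, -36, 0)
∇h · a = (-16)(2) + (-36)(-4) + (0)(3) = 112

112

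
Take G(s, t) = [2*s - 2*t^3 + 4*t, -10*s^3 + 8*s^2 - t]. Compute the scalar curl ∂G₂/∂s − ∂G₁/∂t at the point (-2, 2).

∂G₂/∂s = -30*s^2 + 16*s
∂G₁/∂t = -6*t^2 + 4
Scalar curl = -30*s^2 + 16*s + 6*t^2 - 4
At (-2, 2): -132.

-132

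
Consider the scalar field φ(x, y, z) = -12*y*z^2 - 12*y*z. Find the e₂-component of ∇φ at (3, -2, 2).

(∇φ)_2 = ∂φ/∂y = -12*z^2 - 12*z
At (3, -2, 2): -72.

-72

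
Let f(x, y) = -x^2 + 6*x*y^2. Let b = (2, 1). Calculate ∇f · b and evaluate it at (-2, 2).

∂f/∂x = -2*x + 6*y^2
∂f/∂y = 12*x*y
∇f at (-2, 2) = (28, -48)
∇f · b = (28)(2) + (-48)(1) = 8

8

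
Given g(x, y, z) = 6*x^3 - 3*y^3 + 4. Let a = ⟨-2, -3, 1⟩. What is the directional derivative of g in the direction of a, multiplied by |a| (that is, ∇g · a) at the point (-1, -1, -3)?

-9

∂g/∂x = 18*x^2
∂g/∂y = -9*y^2
∂g/∂z = 0
∇g at (-1, -1, -3) = (18, -9, 0)
∇g · a = (18)(-2) + (-9)(-3) + (0)(1) = -9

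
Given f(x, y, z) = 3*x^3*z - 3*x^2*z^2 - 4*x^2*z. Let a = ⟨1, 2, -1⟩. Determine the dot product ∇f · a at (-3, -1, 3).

∂f/∂x = 9*x^2*z - 6*x*z^2 - 8*x*z
∂f/∂y = 0
∂f/∂z = 3*x^3 - 6*x^2*z - 4*x^2
∇f at (-3, -1, 3) = (477, 0, -279)
∇f · a = (477)(1) + (0)(2) + (-279)(-1) = 756

756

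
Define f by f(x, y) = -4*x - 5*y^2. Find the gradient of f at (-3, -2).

(-4, 20)

∂f/∂x = -4
∂f/∂y = -10*y
∇f = (-4, -10*y)
At (-3, -2): (-4, 20).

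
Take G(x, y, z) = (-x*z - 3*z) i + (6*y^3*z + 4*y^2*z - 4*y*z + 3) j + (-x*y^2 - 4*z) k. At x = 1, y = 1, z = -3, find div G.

∂G₁/∂x = -z
∂G₂/∂y = 18*y^2*z + 8*y*z - 4*z
∂G₃/∂z = -4
∇·G = 18*y^2*z + 8*y*z - 5*z - 4
At (1, 1, -3): -67.

-67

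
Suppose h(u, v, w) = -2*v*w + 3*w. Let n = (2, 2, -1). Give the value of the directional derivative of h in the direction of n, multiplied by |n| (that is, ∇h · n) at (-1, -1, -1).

-1

∂h/∂u = 0
∂h/∂v = -2*w
∂h/∂w = -2*v + 3
∇h at (-1, -1, -1) = (0, 2, 5)
∇h · n = (0)(2) + (2)(2) + (5)(-1) = -1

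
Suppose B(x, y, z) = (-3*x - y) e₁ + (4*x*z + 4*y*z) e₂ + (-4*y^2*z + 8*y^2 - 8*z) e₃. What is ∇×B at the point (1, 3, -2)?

(80, 0, -7)

(∇×B)₁ = ∂B₃/∂y − ∂B₂/∂z = -4*x - 8*y*z + 12*y
(∇×B)₂ = ∂B₁/∂z − ∂B₃/∂x = 0
(∇×B)₃ = ∂B₂/∂x − ∂B₁/∂y = 4*z + 1
∇×B = (-4*x - 8*y*z + 12*y, 0, 4*z + 1)
At (1, 3, -2): (80, 0, -7).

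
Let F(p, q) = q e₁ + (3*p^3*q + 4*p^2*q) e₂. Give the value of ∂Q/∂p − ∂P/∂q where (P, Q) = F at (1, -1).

∂F₂/∂p = 9*p^2*q + 8*p*q
∂F₁/∂q = 1
Scalar curl = 9*p^2*q + 8*p*q - 1
At (1, -1): -18.

-18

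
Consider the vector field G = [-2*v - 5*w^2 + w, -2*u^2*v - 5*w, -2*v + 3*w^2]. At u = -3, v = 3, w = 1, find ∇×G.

(∇×G)₁ = ∂G₃/∂v − ∂G₂/∂w = 3
(∇×G)₂ = ∂G₁/∂w − ∂G₃/∂u = -10*w + 1
(∇×G)₃ = ∂G₂/∂u − ∂G₁/∂v = -4*u*v + 2
∇×G = (3, -10*w + 1, -4*u*v + 2)
At (-3, 3, 1): (3, -9, 38).

(3, -9, 38)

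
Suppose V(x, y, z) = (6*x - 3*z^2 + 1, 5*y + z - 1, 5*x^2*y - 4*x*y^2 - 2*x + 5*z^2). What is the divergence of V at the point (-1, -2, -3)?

∂V₁/∂x = 6
∂V₂/∂y = 5
∂V₃/∂z = 10*z
∇·V = 10*z + 11
At (-1, -2, -3): -19.

-19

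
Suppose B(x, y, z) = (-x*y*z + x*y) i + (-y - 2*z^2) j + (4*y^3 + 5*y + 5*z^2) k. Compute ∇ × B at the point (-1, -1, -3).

(5, -1, 4)

(∇×B)₁ = ∂B₃/∂y − ∂B₂/∂z = 12*y^2 + 4*z + 5
(∇×B)₂ = ∂B₁/∂z − ∂B₃/∂x = -x*y
(∇×B)₃ = ∂B₂/∂x − ∂B₁/∂y = x*z - x
∇×B = (12*y^2 + 4*z + 5, -x*y, x*z - x)
At (-1, -1, -3): (5, -1, 4).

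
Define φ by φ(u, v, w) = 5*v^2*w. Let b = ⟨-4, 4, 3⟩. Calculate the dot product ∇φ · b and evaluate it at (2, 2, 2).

∂φ/∂u = 0
∂φ/∂v = 10*v*w
∂φ/∂w = 5*v^2
∇φ at (2, 2, 2) = (0, 40, 20)
∇φ · b = (0)(-4) + (40)(4) + (20)(3) = 220

220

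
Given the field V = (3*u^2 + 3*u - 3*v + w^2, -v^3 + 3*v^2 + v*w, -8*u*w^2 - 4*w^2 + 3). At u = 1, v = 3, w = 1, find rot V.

(∇×V)₁ = ∂V₃/∂v − ∂V₂/∂w = -v
(∇×V)₂ = ∂V₁/∂w − ∂V₃/∂u = 8*w^2 + 2*w
(∇×V)₃ = ∂V₂/∂u − ∂V₁/∂v = 3
∇×V = (-v, 8*w^2 + 2*w, 3)
At (1, 3, 1): (-3, 10, 3).

(-3, 10, 3)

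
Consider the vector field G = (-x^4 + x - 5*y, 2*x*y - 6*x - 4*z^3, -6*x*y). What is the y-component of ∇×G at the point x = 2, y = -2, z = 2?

-12

(∇×G)_2 = ∂G₁/∂z − ∂G₃/∂x
= 0 − (-6*y)
= 6*y
At (2, -2, 2): -12.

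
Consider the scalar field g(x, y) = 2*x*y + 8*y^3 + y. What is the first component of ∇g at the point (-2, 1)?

2

(∇g)_1 = ∂g/∂x = 2*y
At (-2, 1): 2.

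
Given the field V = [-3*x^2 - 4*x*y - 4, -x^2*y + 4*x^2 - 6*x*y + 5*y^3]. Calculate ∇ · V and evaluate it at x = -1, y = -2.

79

∂V₁/∂x = -6*x - 4*y
∂V₂/∂y = -x^2 - 6*x + 15*y^2
∇·V = -x^2 - 12*x + 15*y^2 - 4*y
At (-1, -2): 79.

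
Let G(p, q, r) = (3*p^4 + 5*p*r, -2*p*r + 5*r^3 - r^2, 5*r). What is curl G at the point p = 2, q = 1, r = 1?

(-9, 10, -2)

(∇×G)₁ = ∂G₃/∂q − ∂G₂/∂r = 2*p - 15*r^2 + 2*r
(∇×G)₂ = ∂G₁/∂r − ∂G₃/∂p = 5*p
(∇×G)₃ = ∂G₂/∂p − ∂G₁/∂q = -2*r
∇×G = (2*p - 15*r^2 + 2*r, 5*p, -2*r)
At (2, 1, 1): (-9, 10, -2).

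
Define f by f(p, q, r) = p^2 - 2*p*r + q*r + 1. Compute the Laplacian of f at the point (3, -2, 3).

2

∂²f/∂p² = 2
∂²f/∂q² = 0
∂²f/∂r² = 0
∇²f = 2
At (3, -2, 3): 2.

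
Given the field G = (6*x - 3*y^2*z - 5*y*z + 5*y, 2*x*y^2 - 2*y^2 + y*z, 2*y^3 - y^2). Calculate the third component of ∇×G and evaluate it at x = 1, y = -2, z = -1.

(∇×G)_3 = ∂G₂/∂x − ∂G₁/∂y
= 2*y^2 − (-6*y*z - 5*z + 5)
= 2*y^2 + 6*y*z + 5*z - 5
At (1, -2, -1): 10.

10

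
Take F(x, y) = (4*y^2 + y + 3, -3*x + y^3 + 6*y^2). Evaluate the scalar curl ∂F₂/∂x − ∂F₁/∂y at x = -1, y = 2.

-20

∂F₂/∂x = -3
∂F₁/∂y = 8*y + 1
Scalar curl = -8*y - 4
At (-1, 2): -20.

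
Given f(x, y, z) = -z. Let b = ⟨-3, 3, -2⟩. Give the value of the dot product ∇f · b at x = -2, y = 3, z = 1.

∂f/∂x = 0
∂f/∂y = 0
∂f/∂z = -1
∇f at (-2, 3, 1) = (0, 0, -1)
∇f · b = (0)(-3) + (0)(3) + (-1)(-2) = 2

2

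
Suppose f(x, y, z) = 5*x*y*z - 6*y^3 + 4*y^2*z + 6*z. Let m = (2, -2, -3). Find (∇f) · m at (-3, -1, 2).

∂f/∂x = 5*y*z
∂f/∂y = 5*x*z - 18*y^2 + 8*y*z
∂f/∂z = 5*x*y + 4*y^2 + 6
∇f at (-3, -1, 2) = (-10, -64, 25)
∇f · m = (-10)(2) + (-64)(-2) + (25)(-3) = 33

33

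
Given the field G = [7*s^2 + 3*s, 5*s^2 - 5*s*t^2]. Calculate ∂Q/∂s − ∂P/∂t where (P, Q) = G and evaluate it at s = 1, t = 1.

∂G₂/∂s = 10*s - 5*t^2
∂G₁/∂t = 0
Scalar curl = 10*s - 5*t^2
At (1, 1): 5.

5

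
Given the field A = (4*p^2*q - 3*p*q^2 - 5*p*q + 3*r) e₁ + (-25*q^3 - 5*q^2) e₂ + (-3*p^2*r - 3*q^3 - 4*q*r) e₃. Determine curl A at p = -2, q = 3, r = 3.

(∇×A)₁ = ∂A₃/∂q − ∂A₂/∂r = -9*q^2 - 4*r
(∇×A)₂ = ∂A₁/∂r − ∂A₃/∂p = 6*p*r + 3
(∇×A)₃ = ∂A₂/∂p − ∂A₁/∂q = -4*p^2 + 6*p*q + 5*p
∇×A = (-9*q^2 - 4*r, 6*p*r + 3, -4*p^2 + 6*p*q + 5*p)
At (-2, 3, 3): (-93, -33, -62).

(-93, -33, -62)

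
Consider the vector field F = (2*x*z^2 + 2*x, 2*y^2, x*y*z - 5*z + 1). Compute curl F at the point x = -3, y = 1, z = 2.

(-6, -26, 0)

(∇×F)₁ = ∂F₃/∂y − ∂F₂/∂z = x*z
(∇×F)₂ = ∂F₁/∂z − ∂F₃/∂x = 4*x*z - y*z
(∇×F)₃ = ∂F₂/∂x − ∂F₁/∂y = 0
∇×F = (x*z, 4*x*z - y*z, 0)
At (-3, 1, 2): (-6, -26, 0).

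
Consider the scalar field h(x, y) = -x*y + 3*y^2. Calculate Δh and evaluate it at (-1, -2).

∂²h/∂x² = 0
∂²h/∂y² = 6
∇²h = 6
At (-1, -2): 6.

6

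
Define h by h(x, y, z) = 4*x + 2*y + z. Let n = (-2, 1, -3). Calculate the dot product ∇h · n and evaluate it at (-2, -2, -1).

∂h/∂x = 4
∂h/∂y = 2
∂h/∂z = 1
∇h at (-2, -2, -1) = (4, 2, 1)
∇h · n = (4)(-2) + (2)(1) + (1)(-3) = -9

-9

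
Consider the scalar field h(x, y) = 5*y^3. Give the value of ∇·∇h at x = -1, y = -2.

∂²h/∂x² = 0
∂²h/∂y² = 30*y
∇²h = 30*y
At (-1, -2): -60.

-60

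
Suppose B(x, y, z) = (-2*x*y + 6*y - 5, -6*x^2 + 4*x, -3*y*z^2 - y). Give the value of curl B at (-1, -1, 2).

(∇×B)₁ = ∂B₃/∂y − ∂B₂/∂z = -3*z^2 - 1
(∇×B)₂ = ∂B₁/∂z − ∂B₃/∂x = 0
(∇×B)₃ = ∂B₂/∂x − ∂B₁/∂y = -10*x - 2
∇×B = (-3*z^2 - 1, 0, -10*x - 2)
At (-1, -1, 2): (-13, 0, 8).

(-13, 0, 8)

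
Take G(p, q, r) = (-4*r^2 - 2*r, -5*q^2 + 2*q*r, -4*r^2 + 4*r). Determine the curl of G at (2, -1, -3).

(∇×G)₁ = ∂G₃/∂q − ∂G₂/∂r = -2*q
(∇×G)₂ = ∂G₁/∂r − ∂G₃/∂p = -8*r - 2
(∇×G)₃ = ∂G₂/∂p − ∂G₁/∂q = 0
∇×G = (-2*q, -8*r - 2, 0)
At (2, -1, -3): (2, 22, 0).

(2, 22, 0)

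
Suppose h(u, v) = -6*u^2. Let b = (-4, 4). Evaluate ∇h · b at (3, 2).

∂h/∂u = -12*u
∂h/∂v = 0
∇h at (3, 2) = (-36, 0)
∇h · b = (-36)(-4) + (0)(4) = 144

144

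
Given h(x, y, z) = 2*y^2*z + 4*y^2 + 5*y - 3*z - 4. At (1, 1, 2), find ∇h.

(0, 21, -1)

∂h/∂x = 0
∂h/∂y = 4*y*z + 8*y + 5
∂h/∂z = 2*y^2 - 3
∇h = (0, 4*y*z + 8*y + 5, 2*y^2 - 3)
At (1, 1, 2): (0, 21, -1).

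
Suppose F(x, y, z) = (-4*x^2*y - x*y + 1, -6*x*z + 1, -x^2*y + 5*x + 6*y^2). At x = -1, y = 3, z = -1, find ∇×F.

(29, -11, 9)

(∇×F)₁ = ∂F₃/∂y − ∂F₂/∂z = -x^2 + 6*x + 12*y
(∇×F)₂ = ∂F₁/∂z − ∂F₃/∂x = 2*x*y - 5
(∇×F)₃ = ∂F₂/∂x − ∂F₁/∂y = 4*x^2 + x - 6*z
∇×F = (-x^2 + 6*x + 12*y, 2*x*y - 5, 4*x^2 + x - 6*z)
At (-1, 3, -1): (29, -11, 9).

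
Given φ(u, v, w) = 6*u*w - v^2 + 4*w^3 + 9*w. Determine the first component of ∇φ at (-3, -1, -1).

-6

(∇φ)_1 = ∂φ/∂u = 6*w
At (-3, -1, -1): -6.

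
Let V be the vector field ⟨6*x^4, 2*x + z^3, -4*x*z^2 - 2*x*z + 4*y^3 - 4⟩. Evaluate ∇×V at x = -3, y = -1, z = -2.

(0, 12, 2)

(∇×V)₁ = ∂V₃/∂y − ∂V₂/∂z = 12*y^2 - 3*z^2
(∇×V)₂ = ∂V₁/∂z − ∂V₃/∂x = 4*z^2 + 2*z
(∇×V)₃ = ∂V₂/∂x − ∂V₁/∂y = 2
∇×V = (12*y^2 - 3*z^2, 4*z^2 + 2*z, 2)
At (-3, -1, -2): (0, 12, 2).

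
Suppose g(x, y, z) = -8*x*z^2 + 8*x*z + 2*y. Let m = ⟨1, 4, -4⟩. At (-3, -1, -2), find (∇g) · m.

440

∂g/∂x = -8*z^2 + 8*z
∂g/∂y = 2
∂g/∂z = -16*x*z + 8*x
∇g at (-3, -1, -2) = (-48, 2, -120)
∇g · m = (-48)(1) + (2)(4) + (-120)(-4) = 440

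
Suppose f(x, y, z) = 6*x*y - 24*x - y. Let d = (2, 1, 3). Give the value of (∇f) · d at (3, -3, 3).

-67

∂f/∂x = 6*y - 24
∂f/∂y = 6*x - 1
∂f/∂z = 0
∇f at (3, -3, 3) = (-42, 17, 0)
∇f · d = (-42)(2) + (17)(1) + (0)(3) = -67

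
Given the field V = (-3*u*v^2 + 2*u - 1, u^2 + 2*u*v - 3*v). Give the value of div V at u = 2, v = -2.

-9

∂V₁/∂u = -3*v^2 + 2
∂V₂/∂v = 2*u - 3
∇·V = 2*u - 3*v^2 - 1
At (2, -2): -9.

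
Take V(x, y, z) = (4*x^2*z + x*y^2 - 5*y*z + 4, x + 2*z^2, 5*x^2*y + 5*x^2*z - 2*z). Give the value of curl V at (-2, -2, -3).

(∇×V)₁ = ∂V₃/∂y − ∂V₂/∂z = 5*x^2 - 4*z
(∇×V)₂ = ∂V₁/∂z − ∂V₃/∂x = 4*x^2 - 10*x*y - 10*x*z - 5*y
(∇×V)₃ = ∂V₂/∂x − ∂V₁/∂y = -2*x*y + 5*z + 1
∇×V = (5*x^2 - 4*z, 4*x^2 - 10*x*y - 10*x*z - 5*y, -2*x*y + 5*z + 1)
At (-2, -2, -3): (32, -74, -22).

(32, -74, -22)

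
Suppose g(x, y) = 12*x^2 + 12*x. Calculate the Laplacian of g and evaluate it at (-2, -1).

∂²g/∂x² = 24
∂²g/∂y² = 0
∇²g = 24
At (-2, -1): 24.

24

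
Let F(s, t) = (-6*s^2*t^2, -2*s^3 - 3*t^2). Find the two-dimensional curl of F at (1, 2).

∂F₂/∂s = -6*s^2
∂F₁/∂t = -12*s^2*t
Scalar curl = 12*s^2*t - 6*s^2
At (1, 2): 18.

18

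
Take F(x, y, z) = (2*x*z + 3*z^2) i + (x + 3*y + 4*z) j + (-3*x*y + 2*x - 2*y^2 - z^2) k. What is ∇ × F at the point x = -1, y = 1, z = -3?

(∇×F)₁ = ∂F₃/∂y − ∂F₂/∂z = -3*x - 4*y - 4
(∇×F)₂ = ∂F₁/∂z − ∂F₃/∂x = 2*x + 3*y + 6*z - 2
(∇×F)₃ = ∂F₂/∂x − ∂F₁/∂y = 1
∇×F = (-3*x - 4*y - 4, 2*x + 3*y + 6*z - 2, 1)
At (-1, 1, -3): (-5, -19, 1).

(-5, -19, 1)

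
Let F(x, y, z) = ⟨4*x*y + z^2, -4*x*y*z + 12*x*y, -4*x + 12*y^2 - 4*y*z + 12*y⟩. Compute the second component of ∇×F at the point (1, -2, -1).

2

(∇×F)_2 = ∂F₁/∂z − ∂F₃/∂x
= 2*z − (-4)
= 2*z + 4
At (1, -2, -1): 2.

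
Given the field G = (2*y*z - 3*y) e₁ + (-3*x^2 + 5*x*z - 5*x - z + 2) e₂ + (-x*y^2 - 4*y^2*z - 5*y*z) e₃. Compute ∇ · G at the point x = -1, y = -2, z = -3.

-6

∂G₁/∂x = 0
∂G₂/∂y = 0
∂G₃/∂z = -4*y^2 - 5*y
∇·G = -4*y^2 - 5*y
At (-1, -2, -3): -6.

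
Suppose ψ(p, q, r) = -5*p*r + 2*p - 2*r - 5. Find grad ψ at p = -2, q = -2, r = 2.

(-8, 0, 8)

∂ψ/∂p = -5*r + 2
∂ψ/∂q = 0
∂ψ/∂r = -5*p - 2
∇ψ = (-5*r + 2, 0, -5*p - 2)
At (-2, -2, 2): (-8, 0, 8).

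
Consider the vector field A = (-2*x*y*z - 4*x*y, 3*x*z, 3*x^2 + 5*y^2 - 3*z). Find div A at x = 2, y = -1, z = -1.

-1

∂A₁/∂x = -2*y*z - 4*y
∂A₂/∂y = 0
∂A₃/∂z = -3
∇·A = -2*y*z - 4*y - 3
At (2, -1, -1): -1.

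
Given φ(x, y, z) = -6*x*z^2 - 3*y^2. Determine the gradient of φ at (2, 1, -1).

∂φ/∂x = -6*z^2
∂φ/∂y = -6*y
∂φ/∂z = -12*x*z
∇φ = (-6*z^2, -6*y, -12*x*z)
At (2, 1, -1): (-6, -6, 24).

(-6, -6, 24)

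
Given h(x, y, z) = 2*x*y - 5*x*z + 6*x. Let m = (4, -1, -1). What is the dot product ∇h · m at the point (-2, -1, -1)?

30

∂h/∂x = 2*y - 5*z + 6
∂h/∂y = 2*x
∂h/∂z = -5*x
∇h at (-2, -1, -1) = (9, -4, 10)
∇h · m = (9)(4) + (-4)(-1) + (10)(-1) = 30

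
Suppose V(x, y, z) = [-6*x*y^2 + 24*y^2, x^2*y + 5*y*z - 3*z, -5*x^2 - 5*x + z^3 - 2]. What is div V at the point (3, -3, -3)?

-33

∂V₁/∂x = -6*y^2
∂V₂/∂y = x^2 + 5*z
∂V₃/∂z = 3*z^2
∇·V = x^2 - 6*y^2 + 3*z^2 + 5*z
At (3, -3, -3): -33.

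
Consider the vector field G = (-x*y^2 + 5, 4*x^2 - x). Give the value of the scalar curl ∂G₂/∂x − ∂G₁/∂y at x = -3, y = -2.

-13

∂G₂/∂x = 8*x - 1
∂G₁/∂y = -2*x*y
Scalar curl = 2*x*y + 8*x - 1
At (-3, -2): -13.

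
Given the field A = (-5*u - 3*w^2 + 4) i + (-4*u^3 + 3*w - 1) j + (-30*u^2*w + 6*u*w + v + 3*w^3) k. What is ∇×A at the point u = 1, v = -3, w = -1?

(-2, -48, -12)

(∇×A)₁ = ∂A₃/∂v − ∂A₂/∂w = -2
(∇×A)₂ = ∂A₁/∂w − ∂A₃/∂u = 60*u*w - 12*w
(∇×A)₃ = ∂A₂/∂u − ∂A₁/∂v = -12*u^2
∇×A = (-2, 60*u*w - 12*w, -12*u^2)
At (1, -3, -1): (-2, -48, -12).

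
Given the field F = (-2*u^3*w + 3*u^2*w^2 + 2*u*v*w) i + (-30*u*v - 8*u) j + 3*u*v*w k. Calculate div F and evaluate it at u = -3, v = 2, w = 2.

∂F₁/∂u = -6*u^2*w + 6*u*w^2 + 2*v*w
∂F₂/∂v = -30*u
∂F₃/∂w = 3*u*v
∇·F = -6*u^2*w + 3*u*v + 6*u*w^2 - 30*u + 2*v*w
At (-3, 2, 2): -100.

-100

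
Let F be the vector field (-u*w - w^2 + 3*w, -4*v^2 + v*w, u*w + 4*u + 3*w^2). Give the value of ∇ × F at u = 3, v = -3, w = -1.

(∇×F)₁ = ∂F₃/∂v − ∂F₂/∂w = -v
(∇×F)₂ = ∂F₁/∂w − ∂F₃/∂u = -u - 3*w - 1
(∇×F)₃ = ∂F₂/∂u − ∂F₁/∂v = 0
∇×F = (-v, -u - 3*w - 1, 0)
At (3, -3, -1): (3, -1, 0).

(3, -1, 0)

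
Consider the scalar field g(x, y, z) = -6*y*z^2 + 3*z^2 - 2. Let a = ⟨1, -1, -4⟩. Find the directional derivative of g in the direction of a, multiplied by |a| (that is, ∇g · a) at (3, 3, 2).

∂g/∂x = 0
∂g/∂y = -6*z^2
∂g/∂z = -12*y*z + 6*z
∇g at (3, 3, 2) = (0, -24, -60)
∇g · a = (0)(1) + (-24)(-1) + (-60)(-4) = 264

264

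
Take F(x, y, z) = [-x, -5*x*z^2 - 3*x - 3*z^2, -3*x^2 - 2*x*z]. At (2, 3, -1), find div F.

-5

∂F₁/∂x = -1
∂F₂/∂y = 0
∂F₃/∂z = -2*x
∇·F = -2*x - 1
At (2, 3, -1): -5.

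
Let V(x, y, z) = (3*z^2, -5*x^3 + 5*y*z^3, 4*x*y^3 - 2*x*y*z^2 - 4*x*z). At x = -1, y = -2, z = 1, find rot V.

(∇×V)₁ = ∂V₃/∂y − ∂V₂/∂z = 12*x*y^2 - 2*x*z^2 - 15*y*z^2
(∇×V)₂ = ∂V₁/∂z − ∂V₃/∂x = -4*y^3 + 2*y*z^2 + 10*z
(∇×V)₃ = ∂V₂/∂x − ∂V₁/∂y = -15*x^2
∇×V = (12*x*y^2 - 2*x*z^2 - 15*y*z^2, -4*y^3 + 2*y*z^2 + 10*z, -15*x^2)
At (-1, -2, 1): (-16, 38, -15).

(-16, 38, -15)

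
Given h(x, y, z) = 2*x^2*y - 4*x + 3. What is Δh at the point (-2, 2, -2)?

8

∂²h/∂x² = 4*y
∂²h/∂y² = 0
∂²h/∂z² = 0
∇²h = 4*y
At (-2, 2, -2): 8.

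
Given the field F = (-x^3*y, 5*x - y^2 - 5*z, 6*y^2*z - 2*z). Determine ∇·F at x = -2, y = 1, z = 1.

∂F₁/∂x = -3*x^2*y
∂F₂/∂y = -2*y
∂F₃/∂z = 6*y^2 - 2
∇·F = -3*x^2*y + 6*y^2 - 2*y - 2
At (-2, 1, 1): -10.

-10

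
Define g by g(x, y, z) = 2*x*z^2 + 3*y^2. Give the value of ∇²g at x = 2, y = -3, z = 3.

∂²g/∂x² = 0
∂²g/∂y² = 6
∂²g/∂z² = 4*x
∇²g = 4*x + 6
At (2, -3, 3): 14.

14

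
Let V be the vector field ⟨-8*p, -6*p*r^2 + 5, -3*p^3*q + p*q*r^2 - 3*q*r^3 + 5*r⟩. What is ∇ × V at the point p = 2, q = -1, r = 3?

(∇×V)₁ = ∂V₃/∂q − ∂V₂/∂r = -3*p^3 + p*r^2 + 12*p*r - 3*r^3
(∇×V)₂ = ∂V₁/∂r − ∂V₃/∂p = 9*p^2*q - q*r^2
(∇×V)₃ = ∂V₂/∂p − ∂V₁/∂q = -6*r^2
∇×V = (-3*p^3 + p*r^2 + 12*p*r - 3*r^3, 9*p^2*q - q*r^2, -6*r^2)
At (2, -1, 3): (-15, -27, -54).

(-15, -27, -54)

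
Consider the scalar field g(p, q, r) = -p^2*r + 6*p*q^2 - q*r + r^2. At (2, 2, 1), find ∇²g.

∂²g/∂p² = -2*r
∂²g/∂q² = 12*p
∂²g/∂r² = 2
∇²g = 12*p - 2*r + 2
At (2, 2, 1): 24.

24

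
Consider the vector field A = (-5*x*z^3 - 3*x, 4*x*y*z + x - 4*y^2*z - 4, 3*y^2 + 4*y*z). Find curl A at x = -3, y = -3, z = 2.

(∇×A)₁ = ∂A₃/∂y − ∂A₂/∂z = -4*x*y + 4*y^2 + 6*y + 4*z
(∇×A)₂ = ∂A₁/∂z − ∂A₃/∂x = -15*x*z^2
(∇×A)₃ = ∂A₂/∂x − ∂A₁/∂y = 4*y*z + 1
∇×A = (-4*x*y + 4*y^2 + 6*y + 4*z, -15*x*z^2, 4*y*z + 1)
At (-3, -3, 2): (-10, 180, -23).

(-10, 180, -23)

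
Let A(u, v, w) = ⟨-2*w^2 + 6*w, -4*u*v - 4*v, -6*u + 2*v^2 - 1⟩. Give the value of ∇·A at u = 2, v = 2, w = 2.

-12

∂A₁/∂u = 0
∂A₂/∂v = -4*u - 4
∂A₃/∂w = 0
∇·A = -4*u - 4
At (2, 2, 2): -12.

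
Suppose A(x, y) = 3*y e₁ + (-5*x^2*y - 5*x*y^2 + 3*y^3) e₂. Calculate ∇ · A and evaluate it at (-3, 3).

∂A₁/∂x = 0
∂A₂/∂y = -5*x^2 - 10*x*y + 9*y^2
∇·A = -5*x^2 - 10*x*y + 9*y^2
At (-3, 3): 126.

126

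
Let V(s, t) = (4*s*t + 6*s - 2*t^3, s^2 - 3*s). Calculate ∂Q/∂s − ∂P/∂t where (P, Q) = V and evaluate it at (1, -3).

49

∂V₂/∂s = 2*s - 3
∂V₁/∂t = 4*s - 6*t^2
Scalar curl = -2*s + 6*t^2 - 3
At (1, -3): 49.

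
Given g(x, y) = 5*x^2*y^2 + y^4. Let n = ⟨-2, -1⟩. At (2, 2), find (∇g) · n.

-272

∂g/∂x = 10*x*y^2
∂g/∂y = 10*x^2*y + 4*y^3
∇g at (2, 2) = (80, 112)
∇g · n = (80)(-2) + (112)(-1) = -272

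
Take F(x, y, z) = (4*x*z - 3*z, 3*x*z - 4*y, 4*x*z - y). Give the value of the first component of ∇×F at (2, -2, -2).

-7

(∇×F)_1 = ∂F₃/∂y − ∂F₂/∂z
= -1 − (3*x)
= -3*x - 1
At (2, -2, -2): -7.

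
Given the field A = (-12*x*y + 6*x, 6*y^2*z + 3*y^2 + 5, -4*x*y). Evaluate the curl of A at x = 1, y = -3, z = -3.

(-58, -12, 12)

(∇×A)₁ = ∂A₃/∂y − ∂A₂/∂z = -4*x - 6*y^2
(∇×A)₂ = ∂A₁/∂z − ∂A₃/∂x = 4*y
(∇×A)₃ = ∂A₂/∂x − ∂A₁/∂y = 12*x
∇×A = (-4*x - 6*y^2, 4*y, 12*x)
At (1, -3, -3): (-58, -12, 12).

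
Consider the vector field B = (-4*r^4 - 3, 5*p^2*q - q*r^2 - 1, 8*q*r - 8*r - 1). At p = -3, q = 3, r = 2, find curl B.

(∇×B)₁ = ∂B₃/∂q − ∂B₂/∂r = 2*q*r + 8*r
(∇×B)₂ = ∂B₁/∂r − ∂B₃/∂p = -16*r^3
(∇×B)₃ = ∂B₂/∂p − ∂B₁/∂q = 10*p*q
∇×B = (2*q*r + 8*r, -16*r^3, 10*p*q)
At (-3, 3, 2): (28, -128, -90).

(28, -128, -90)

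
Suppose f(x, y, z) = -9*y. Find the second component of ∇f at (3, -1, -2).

(∇f)_2 = ∂f/∂y = -9
At (3, -1, -2): -9.

-9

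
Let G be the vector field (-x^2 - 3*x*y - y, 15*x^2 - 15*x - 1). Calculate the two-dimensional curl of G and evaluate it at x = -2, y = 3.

∂G₂/∂x = 30*x - 15
∂G₁/∂y = -3*x - 1
Scalar curl = 33*x - 14
At (-2, 3): -80.

-80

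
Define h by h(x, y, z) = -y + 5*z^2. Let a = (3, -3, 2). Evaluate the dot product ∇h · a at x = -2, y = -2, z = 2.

43

∂h/∂x = 0
∂h/∂y = -1
∂h/∂z = 10*z
∇h at (-2, -2, 2) = (0, -1, 20)
∇h · a = (0)(3) + (-1)(-3) + (20)(2) = 43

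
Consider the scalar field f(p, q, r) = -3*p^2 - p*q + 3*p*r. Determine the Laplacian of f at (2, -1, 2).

-6

∂²f/∂p² = -6
∂²f/∂q² = 0
∂²f/∂r² = 0
∇²f = -6
At (2, -1, 2): -6.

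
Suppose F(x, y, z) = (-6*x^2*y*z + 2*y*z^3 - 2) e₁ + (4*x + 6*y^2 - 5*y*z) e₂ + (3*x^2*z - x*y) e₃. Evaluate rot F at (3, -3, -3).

(∇×F)₁ = ∂F₃/∂y − ∂F₂/∂z = -x + 5*y
(∇×F)₂ = ∂F₁/∂z − ∂F₃/∂x = -6*x^2*y - 6*x*z + 6*y*z^2 + y
(∇×F)₃ = ∂F₂/∂x − ∂F₁/∂y = 6*x^2*z - 2*z^3 + 4
∇×F = (-x + 5*y, -6*x^2*y - 6*x*z + 6*y*z^2 + y, 6*x^2*z - 2*z^3 + 4)
At (3, -3, -3): (-18, 51, -104).

(-18, 51, -104)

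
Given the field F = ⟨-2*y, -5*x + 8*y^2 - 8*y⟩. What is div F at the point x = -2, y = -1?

∂F₁/∂x = 0
∂F₂/∂y = 16*y - 8
∇·F = 16*y - 8
At (-2, -1): -24.

-24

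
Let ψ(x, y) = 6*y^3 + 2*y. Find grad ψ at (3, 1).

∂ψ/∂x = 0
∂ψ/∂y = 18*y^2 + 2
∇ψ = (0, 18*y^2 + 2)
At (3, 1): (0, 20).

(0, 20)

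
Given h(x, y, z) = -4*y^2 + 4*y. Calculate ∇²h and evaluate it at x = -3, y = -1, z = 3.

∂²h/∂x² = 0
∂²h/∂y² = -8
∂²h/∂z² = 0
∇²h = -8
At (-3, -1, 3): -8.

-8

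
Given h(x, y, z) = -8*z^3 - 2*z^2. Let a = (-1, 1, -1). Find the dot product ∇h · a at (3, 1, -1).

∂h/∂x = 0
∂h/∂y = 0
∂h/∂z = -24*z^2 - 4*z
∇h at (3, 1, -1) = (0, 0, -20)
∇h · a = (0)(-1) + (0)(1) + (-20)(-1) = 20

20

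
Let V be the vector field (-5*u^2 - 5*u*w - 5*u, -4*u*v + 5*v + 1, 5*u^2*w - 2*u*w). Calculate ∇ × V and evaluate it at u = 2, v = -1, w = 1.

(0, -28, 4)

(∇×V)₁ = ∂V₃/∂v − ∂V₂/∂w = 0
(∇×V)₂ = ∂V₁/∂w − ∂V₃/∂u = -10*u*w - 5*u + 2*w
(∇×V)₃ = ∂V₂/∂u − ∂V₁/∂v = -4*v
∇×V = (0, -10*u*w - 5*u + 2*w, -4*v)
At (2, -1, 1): (0, -28, 4).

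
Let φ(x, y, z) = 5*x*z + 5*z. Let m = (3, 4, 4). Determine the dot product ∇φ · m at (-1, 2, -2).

∂φ/∂x = 5*z
∂φ/∂y = 0
∂φ/∂z = 5*x + 5
∇φ at (-1, 2, -2) = (-10, 0, 0)
∇φ · m = (-10)(3) + (0)(4) + (0)(4) = -30

-30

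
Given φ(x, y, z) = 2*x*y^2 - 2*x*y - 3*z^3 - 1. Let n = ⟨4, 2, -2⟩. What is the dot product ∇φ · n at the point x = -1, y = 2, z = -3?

∂φ/∂x = 2*y^2 - 2*y
∂φ/∂y = 4*x*y - 2*x
∂φ/∂z = -9*z^2
∇φ at (-1, 2, -3) = (4, -6, -81)
∇φ · n = (4)(4) + (-6)(2) + (-81)(-2) = 166

166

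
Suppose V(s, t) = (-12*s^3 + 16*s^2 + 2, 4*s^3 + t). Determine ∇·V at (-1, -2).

∂V₁/∂s = -36*s^2 + 32*s
∂V₂/∂t = 1
∇·V = -36*s^2 + 32*s + 1
At (-1, -2): -67.

-67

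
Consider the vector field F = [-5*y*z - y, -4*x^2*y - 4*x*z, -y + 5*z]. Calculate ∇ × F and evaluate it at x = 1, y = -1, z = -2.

(∇×F)₁ = ∂F₃/∂y − ∂F₂/∂z = 4*x - 1
(∇×F)₂ = ∂F₁/∂z − ∂F₃/∂x = -5*y
(∇×F)₃ = ∂F₂/∂x − ∂F₁/∂y = -8*x*y + z + 1
∇×F = (4*x - 1, -5*y, -8*x*y + z + 1)
At (1, -1, -2): (3, 5, 7).

(3, 5, 7)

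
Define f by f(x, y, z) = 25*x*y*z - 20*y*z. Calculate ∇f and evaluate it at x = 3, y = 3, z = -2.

(-150, -110, 165)

∂f/∂x = 25*y*z
∂f/∂y = 25*x*z - 20*z
∂f/∂z = 25*x*y - 20*y
∇f = (25*y*z, 25*x*z - 20*z, 25*x*y - 20*y)
At (3, 3, -2): (-150, -110, 165).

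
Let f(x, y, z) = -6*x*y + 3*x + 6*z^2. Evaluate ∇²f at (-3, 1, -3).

12

∂²f/∂x² = 0
∂²f/∂y² = 0
∂²f/∂z² = 12
∇²f = 12
At (-3, 1, -3): 12.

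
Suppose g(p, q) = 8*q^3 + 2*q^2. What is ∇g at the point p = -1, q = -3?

(0, 204)

∂g/∂p = 0
∂g/∂q = 24*q^2 + 4*q
∇g = (0, 24*q^2 + 4*q)
At (-1, -3): (0, 204).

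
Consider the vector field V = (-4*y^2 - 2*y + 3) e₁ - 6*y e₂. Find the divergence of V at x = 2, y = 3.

-6

∂V₁/∂x = 0
∂V₂/∂y = -6
∇·V = -6
At (2, 3): -6.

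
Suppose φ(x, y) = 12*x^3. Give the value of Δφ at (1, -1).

∂²φ/∂x² = 72*x
∂²φ/∂y² = 0
∇²φ = 72*x
At (1, -1): 72.

72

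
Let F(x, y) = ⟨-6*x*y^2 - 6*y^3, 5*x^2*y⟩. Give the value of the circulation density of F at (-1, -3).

∂F₂/∂x = 10*x*y
∂F₁/∂y = -12*x*y - 18*y^2
Scalar curl = 22*x*y + 18*y^2
At (-1, -3): 228.

228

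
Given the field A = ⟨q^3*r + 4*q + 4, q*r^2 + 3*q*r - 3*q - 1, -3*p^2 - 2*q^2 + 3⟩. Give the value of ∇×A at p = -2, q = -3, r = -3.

(∇×A)₁ = ∂A₃/∂q − ∂A₂/∂r = -2*q*r - 7*q
(∇×A)₂ = ∂A₁/∂r − ∂A₃/∂p = 6*p + q^3
(∇×A)₃ = ∂A₂/∂p − ∂A₁/∂q = -3*q^2*r - 4
∇×A = (-2*q*r - 7*q, 6*p + q^3, -3*q^2*r - 4)
At (-2, -3, -3): (3, -39, 77).

(3, -39, 77)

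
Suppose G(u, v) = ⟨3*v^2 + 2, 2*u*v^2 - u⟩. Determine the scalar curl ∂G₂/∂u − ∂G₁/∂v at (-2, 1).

-5

∂G₂/∂u = 2*v^2 - 1
∂G₁/∂v = 6*v
Scalar curl = 2*v^2 - 6*v - 1
At (-2, 1): -5.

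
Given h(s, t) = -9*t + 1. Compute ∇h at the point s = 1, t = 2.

(0, -9)

∂h/∂s = 0
∂h/∂t = -9
∇h = (0, -9)
At (1, 2): (0, -9).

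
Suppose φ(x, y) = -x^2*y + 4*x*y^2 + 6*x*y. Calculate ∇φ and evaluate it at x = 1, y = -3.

(24, -19)

∂φ/∂x = -2*x*y + 4*y^2 + 6*y
∂φ/∂y = -x^2 + 8*x*y + 6*x
∇φ = (-2*x*y + 4*y^2 + 6*y, -x^2 + 8*x*y + 6*x)
At (1, -3): (24, -19).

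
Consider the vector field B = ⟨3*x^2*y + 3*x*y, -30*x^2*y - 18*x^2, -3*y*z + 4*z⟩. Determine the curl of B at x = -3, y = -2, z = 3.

(∇×B)₁ = ∂B₃/∂y − ∂B₂/∂z = -3*z
(∇×B)₂ = ∂B₁/∂z − ∂B₃/∂x = 0
(∇×B)₃ = ∂B₂/∂x − ∂B₁/∂y = -3*x^2 - 60*x*y - 39*x
∇×B = (-3*z, 0, -3*x^2 - 60*x*y - 39*x)
At (-3, -2, 3): (-9, 0, -270).

(-9, 0, -270)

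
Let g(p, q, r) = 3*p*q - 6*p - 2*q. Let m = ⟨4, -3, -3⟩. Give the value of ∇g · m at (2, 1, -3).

-24

∂g/∂p = 3*q - 6
∂g/∂q = 3*p - 2
∂g/∂r = 0
∇g at (2, 1, -3) = (-3, 4, 0)
∇g · m = (-3)(4) + (4)(-3) + (0)(-3) = -24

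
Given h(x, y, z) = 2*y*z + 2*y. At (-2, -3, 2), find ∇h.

∂h/∂x = 0
∂h/∂y = 2*z + 2
∂h/∂z = 2*y
∇h = (0, 2*z + 2, 2*y)
At (-2, -3, 2): (0, 6, -6).

(0, 6, -6)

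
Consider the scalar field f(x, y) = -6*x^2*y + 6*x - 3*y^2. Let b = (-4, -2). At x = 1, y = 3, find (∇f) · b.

∂f/∂x = -12*x*y + 6
∂f/∂y = -6*x^2 - 6*y
∇f at (1, 3) = (-30, -24)
∇f · b = (-30)(-4) + (-24)(-2) = 168

168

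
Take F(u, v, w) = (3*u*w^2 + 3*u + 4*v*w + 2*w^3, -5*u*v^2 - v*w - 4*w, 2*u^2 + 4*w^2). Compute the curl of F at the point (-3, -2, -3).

(∇×F)₁ = ∂F₃/∂v − ∂F₂/∂w = v + 4
(∇×F)₂ = ∂F₁/∂w − ∂F₃/∂u = 6*u*w - 4*u + 4*v + 6*w^2
(∇×F)₃ = ∂F₂/∂u − ∂F₁/∂v = -5*v^2 - 4*w
∇×F = (v + 4, 6*u*w - 4*u + 4*v + 6*w^2, -5*v^2 - 4*w)
At (-3, -2, -3): (2, 112, -8).

(2, 112, -8)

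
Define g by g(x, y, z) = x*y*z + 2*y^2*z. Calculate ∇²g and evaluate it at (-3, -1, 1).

∂²g/∂x² = 0
∂²g/∂y² = 4*z
∂²g/∂z² = 0
∇²g = 4*z
At (-3, -1, 1): 4.

4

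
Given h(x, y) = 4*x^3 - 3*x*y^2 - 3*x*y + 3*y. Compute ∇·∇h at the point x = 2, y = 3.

∂²h/∂x² = 24*x
∂²h/∂y² = -6*x
∇²h = 18*x
At (2, 3): 36.

36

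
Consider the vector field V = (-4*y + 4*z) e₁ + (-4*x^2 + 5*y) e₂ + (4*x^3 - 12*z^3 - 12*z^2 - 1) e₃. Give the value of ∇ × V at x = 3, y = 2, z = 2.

(0, -104, -20)

(∇×V)₁ = ∂V₃/∂y − ∂V₂/∂z = 0
(∇×V)₂ = ∂V₁/∂z − ∂V₃/∂x = -12*x^2 + 4
(∇×V)₃ = ∂V₂/∂x − ∂V₁/∂y = -8*x + 4
∇×V = (0, -12*x^2 + 4, -8*x + 4)
At (3, 2, 2): (0, -104, -20).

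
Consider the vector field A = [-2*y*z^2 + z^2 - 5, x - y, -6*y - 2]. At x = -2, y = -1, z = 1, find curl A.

(∇×A)₁ = ∂A₃/∂y − ∂A₂/∂z = -6
(∇×A)₂ = ∂A₁/∂z − ∂A₃/∂x = -4*y*z + 2*z
(∇×A)₃ = ∂A₂/∂x − ∂A₁/∂y = 2*z^2 + 1
∇×A = (-6, -4*y*z + 2*z, 2*z^2 + 1)
At (-2, -1, 1): (-6, 6, 3).

(-6, 6, 3)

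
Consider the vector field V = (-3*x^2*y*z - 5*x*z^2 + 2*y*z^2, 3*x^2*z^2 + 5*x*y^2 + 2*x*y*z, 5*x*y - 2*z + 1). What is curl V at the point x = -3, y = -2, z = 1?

(-81, 86, 23)

(∇×V)₁ = ∂V₃/∂y − ∂V₂/∂z = -6*x^2*z - 2*x*y + 5*x
(∇×V)₂ = ∂V₁/∂z − ∂V₃/∂x = -3*x^2*y - 10*x*z + 4*y*z - 5*y
(∇×V)₃ = ∂V₂/∂x − ∂V₁/∂y = 3*x^2*z + 6*x*z^2 + 5*y^2 + 2*y*z - 2*z^2
∇×V = (-6*x^2*z - 2*x*y + 5*x, -3*x^2*y - 10*x*z + 4*y*z - 5*y, 3*x^2*z + 6*x*z^2 + 5*y^2 + 2*y*z - 2*z^2)
At (-3, -2, 1): (-81, 86, 23).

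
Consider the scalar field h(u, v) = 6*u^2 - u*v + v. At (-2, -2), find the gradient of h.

(-22, 3)

∂h/∂u = 12*u - v
∂h/∂v = -u + 1
∇h = (12*u - v, -u + 1)
At (-2, -2): (-22, 3).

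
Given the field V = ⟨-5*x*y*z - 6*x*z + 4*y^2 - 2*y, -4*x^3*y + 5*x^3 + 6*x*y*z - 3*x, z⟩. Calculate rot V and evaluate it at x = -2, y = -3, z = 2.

(-36, -18, 171)

(∇×V)₁ = ∂V₃/∂y − ∂V₂/∂z = -6*x*y
(∇×V)₂ = ∂V₁/∂z − ∂V₃/∂x = -5*x*y - 6*x
(∇×V)₃ = ∂V₂/∂x − ∂V₁/∂y = -12*x^2*y + 15*x^2 + 5*x*z + 6*y*z - 8*y - 1
∇×V = (-6*x*y, -5*x*y - 6*x, -12*x^2*y + 15*x^2 + 5*x*z + 6*y*z - 8*y - 1)
At (-2, -3, 2): (-36, -18, 171).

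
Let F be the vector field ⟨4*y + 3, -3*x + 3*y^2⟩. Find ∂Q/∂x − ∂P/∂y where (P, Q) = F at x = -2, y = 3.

∂F₂/∂x = -3
∂F₁/∂y = 4
Scalar curl = -7
At (-2, 3): -7.

-7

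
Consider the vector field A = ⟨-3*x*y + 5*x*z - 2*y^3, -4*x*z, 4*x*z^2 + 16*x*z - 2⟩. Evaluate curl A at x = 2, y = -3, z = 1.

(8, -10, 56)

(∇×A)₁ = ∂A₃/∂y − ∂A₂/∂z = 4*x
(∇×A)₂ = ∂A₁/∂z − ∂A₃/∂x = 5*x - 4*z^2 - 16*z
(∇×A)₃ = ∂A₂/∂x − ∂A₁/∂y = 3*x + 6*y^2 - 4*z
∇×A = (4*x, 5*x - 4*z^2 - 16*z, 3*x + 6*y^2 - 4*z)
At (2, -3, 1): (8, -10, 56).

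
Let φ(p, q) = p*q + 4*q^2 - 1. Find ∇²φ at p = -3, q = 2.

∂²φ/∂p² = 0
∂²φ/∂q² = 8
∇²φ = 8
At (-3, 2): 8.

8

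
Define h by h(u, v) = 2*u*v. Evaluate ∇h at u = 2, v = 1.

(2, 4)

∂h/∂u = 2*v
∂h/∂v = 2*u
∇h = (2*v, 2*u)
At (2, 1): (2, 4).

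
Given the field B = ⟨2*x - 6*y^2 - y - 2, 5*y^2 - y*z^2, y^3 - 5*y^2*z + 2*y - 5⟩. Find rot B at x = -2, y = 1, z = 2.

(∇×B)₁ = ∂B₃/∂y − ∂B₂/∂z = 3*y^2 - 8*y*z + 2
(∇×B)₂ = ∂B₁/∂z − ∂B₃/∂x = 0
(∇×B)₃ = ∂B₂/∂x − ∂B₁/∂y = 12*y + 1
∇×B = (3*y^2 - 8*y*z + 2, 0, 12*y + 1)
At (-2, 1, 2): (-11, 0, 13).

(-11, 0, 13)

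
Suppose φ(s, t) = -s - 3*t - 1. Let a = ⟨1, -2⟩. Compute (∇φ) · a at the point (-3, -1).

5

∂φ/∂s = -1
∂φ/∂t = -3
∇φ at (-3, -1) = (-1, -3)
∇φ · a = (-1)(1) + (-3)(-2) = 5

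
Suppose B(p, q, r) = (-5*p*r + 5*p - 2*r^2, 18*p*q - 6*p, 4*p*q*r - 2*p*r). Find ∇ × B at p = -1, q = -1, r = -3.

(12, -1, -24)

(∇×B)₁ = ∂B₃/∂q − ∂B₂/∂r = 4*p*r
(∇×B)₂ = ∂B₁/∂r − ∂B₃/∂p = -5*p - 4*q*r - 2*r
(∇×B)₃ = ∂B₂/∂p − ∂B₁/∂q = 18*q - 6
∇×B = (4*p*r, -5*p - 4*q*r - 2*r, 18*q - 6)
At (-1, -1, -3): (12, -1, -24).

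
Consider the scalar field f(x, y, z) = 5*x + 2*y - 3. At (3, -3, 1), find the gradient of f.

∂f/∂x = 5
∂f/∂y = 2
∂f/∂z = 0
∇f = (5, 2, 0)
At (3, -3, 1): (5, 2, 0).

(5, 2, 0)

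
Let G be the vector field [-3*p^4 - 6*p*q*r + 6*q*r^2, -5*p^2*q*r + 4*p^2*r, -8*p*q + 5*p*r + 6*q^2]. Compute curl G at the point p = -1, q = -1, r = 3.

(∇×G)₁ = ∂G₃/∂q − ∂G₂/∂r = 5*p^2*q - 4*p^2 - 8*p + 12*q
(∇×G)₂ = ∂G₁/∂r − ∂G₃/∂p = -6*p*q + 12*q*r + 8*q - 5*r
(∇×G)₃ = ∂G₂/∂p − ∂G₁/∂q = -10*p*q*r + 14*p*r - 6*r^2
∇×G = (5*p^2*q - 4*p^2 - 8*p + 12*q, -6*p*q + 12*q*r + 8*q - 5*r, -10*p*q*r + 14*p*r - 6*r^2)
At (-1, -1, 3): (-13, -65, -126).

(-13, -65, -126)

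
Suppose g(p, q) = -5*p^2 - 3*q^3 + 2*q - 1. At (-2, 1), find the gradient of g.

(20, -7)

∂g/∂p = -10*p
∂g/∂q = -9*q^2 + 2
∇g = (-10*p, -9*q^2 + 2)
At (-2, 1): (20, -7).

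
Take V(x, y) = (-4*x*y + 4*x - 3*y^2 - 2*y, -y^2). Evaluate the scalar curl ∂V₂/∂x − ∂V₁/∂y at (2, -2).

-2

∂V₂/∂x = 0
∂V₁/∂y = -4*x - 6*y - 2
Scalar curl = 4*x + 6*y + 2
At (2, -2): -2.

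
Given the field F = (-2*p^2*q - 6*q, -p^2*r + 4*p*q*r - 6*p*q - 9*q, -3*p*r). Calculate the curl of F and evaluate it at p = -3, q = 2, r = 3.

(∇×F)₁ = ∂F₃/∂q − ∂F₂/∂r = p^2 - 4*p*q
(∇×F)₂ = ∂F₁/∂r − ∂F₃/∂p = 3*r
(∇×F)₃ = ∂F₂/∂p − ∂F₁/∂q = 2*p^2 - 2*p*r + 4*q*r - 6*q + 6
∇×F = (p^2 - 4*p*q, 3*r, 2*p^2 - 2*p*r + 4*q*r - 6*q + 6)
At (-3, 2, 3): (33, 9, 54).

(33, 9, 54)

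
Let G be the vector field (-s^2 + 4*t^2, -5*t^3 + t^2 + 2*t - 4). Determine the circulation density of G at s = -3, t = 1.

∂G₂/∂s = 0
∂G₁/∂t = 8*t
Scalar curl = -8*t
At (-3, 1): -8.

-8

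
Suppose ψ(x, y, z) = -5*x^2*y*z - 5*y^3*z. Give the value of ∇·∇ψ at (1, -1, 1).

40

∂²ψ/∂x² = -10*y*z
∂²ψ/∂y² = -30*y*z
∂²ψ/∂z² = 0
∇²ψ = -40*y*z
At (1, -1, 1): 40.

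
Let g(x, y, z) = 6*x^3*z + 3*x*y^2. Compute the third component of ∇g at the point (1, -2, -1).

(∇g)_3 = ∂g/∂z = 6*x^3
At (1, -2, -1): 6.

6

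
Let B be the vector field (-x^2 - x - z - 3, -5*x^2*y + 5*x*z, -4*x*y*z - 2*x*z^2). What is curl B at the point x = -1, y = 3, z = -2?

(∇×B)₁ = ∂B₃/∂y − ∂B₂/∂z = -4*x*z - 5*x
(∇×B)₂ = ∂B₁/∂z − ∂B₃/∂x = 4*y*z + 2*z^2 - 1
(∇×B)₃ = ∂B₂/∂x − ∂B₁/∂y = -10*x*y + 5*z
∇×B = (-4*x*z - 5*x, 4*y*z + 2*z^2 - 1, -10*x*y + 5*z)
At (-1, 3, -2): (-3, -17, 20).

(-3, -17, 20)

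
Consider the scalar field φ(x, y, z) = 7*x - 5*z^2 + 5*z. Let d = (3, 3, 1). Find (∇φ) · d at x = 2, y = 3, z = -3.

∂φ/∂x = 7
∂φ/∂y = 0
∂φ/∂z = -10*z + 5
∇φ at (2, 3, -3) = (7, 0, 35)
∇φ · d = (7)(3) + (0)(3) + (35)(1) = 56

56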